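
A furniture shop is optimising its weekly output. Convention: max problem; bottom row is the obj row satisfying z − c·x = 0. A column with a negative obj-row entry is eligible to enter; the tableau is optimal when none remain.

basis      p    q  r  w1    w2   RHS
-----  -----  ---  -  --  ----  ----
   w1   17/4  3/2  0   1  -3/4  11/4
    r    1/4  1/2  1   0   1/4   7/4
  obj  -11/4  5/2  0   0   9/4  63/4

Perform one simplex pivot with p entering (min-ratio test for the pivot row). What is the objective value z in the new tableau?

Ratio test on column p — row 1: (11/4)/(17/4) = 11/17; row 2: (7/4)/(1/4) = 7. Minimum is 11/17 at row 1 (w1 leaves); pivot element 17/4.
Pivot on row 1; the obj-row RHS becomes 63/4 − (-11/4)·(11/17) = 298/17.

298/17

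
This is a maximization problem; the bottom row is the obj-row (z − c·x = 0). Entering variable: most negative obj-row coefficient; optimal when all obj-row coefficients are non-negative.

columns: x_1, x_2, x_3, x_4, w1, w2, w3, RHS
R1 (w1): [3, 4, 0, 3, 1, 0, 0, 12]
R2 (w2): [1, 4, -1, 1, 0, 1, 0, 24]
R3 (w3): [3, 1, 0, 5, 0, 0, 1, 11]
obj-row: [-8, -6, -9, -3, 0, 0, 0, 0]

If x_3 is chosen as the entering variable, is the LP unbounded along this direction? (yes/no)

Every constraint-row entry in column x_3 is ≤ 0, so increasing x_3 is unbounded.

yes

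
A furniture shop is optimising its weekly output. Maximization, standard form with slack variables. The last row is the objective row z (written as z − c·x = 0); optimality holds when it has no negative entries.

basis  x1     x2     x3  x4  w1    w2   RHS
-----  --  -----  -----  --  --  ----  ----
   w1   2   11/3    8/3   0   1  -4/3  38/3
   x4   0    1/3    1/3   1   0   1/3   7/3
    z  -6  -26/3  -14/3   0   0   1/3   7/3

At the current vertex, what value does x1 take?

x1 is not in the basis, so in the current basic feasible solution x1 = 0.

0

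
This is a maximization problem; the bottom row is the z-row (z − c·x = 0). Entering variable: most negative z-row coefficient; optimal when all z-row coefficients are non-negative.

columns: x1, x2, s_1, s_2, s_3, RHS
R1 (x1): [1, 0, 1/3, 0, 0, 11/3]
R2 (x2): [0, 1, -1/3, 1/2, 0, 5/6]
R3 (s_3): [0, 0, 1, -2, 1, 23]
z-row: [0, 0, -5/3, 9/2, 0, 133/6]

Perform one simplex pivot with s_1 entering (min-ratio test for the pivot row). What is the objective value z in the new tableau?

81/2

Ratio test on column s_1 — row 1: (11/3)/(1/3) = 11; row 2: entry -1/3 ≤ 0; row 3: 23/1 = 23. Minimum is 11 at row 1 (x1 leaves); pivot element 1/3.
Pivot on row 1; the z-row RHS becomes 133/6 − (-5/3)·11 = 81/2.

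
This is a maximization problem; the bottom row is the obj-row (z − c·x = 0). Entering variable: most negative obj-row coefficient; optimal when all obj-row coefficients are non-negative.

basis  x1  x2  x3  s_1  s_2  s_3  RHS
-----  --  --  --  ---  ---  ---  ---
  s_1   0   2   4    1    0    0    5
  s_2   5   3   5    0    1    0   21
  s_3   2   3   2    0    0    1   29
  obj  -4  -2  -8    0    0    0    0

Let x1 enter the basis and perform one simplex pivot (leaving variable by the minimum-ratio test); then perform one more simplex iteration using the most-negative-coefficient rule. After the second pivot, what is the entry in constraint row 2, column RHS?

59/20

Ratio test on column x1 — row 1: entry 0 ≤ 0; row 2: 21/5 = 21/5; row 3: 29/2 = 29/2. Minimum is 21/5 at row 2 (s_2 leaves); pivot element 5.
Divide row 2 by 5; eliminate column x1 from the other rows.
Second iteration: most negative obj-row entry is -4 in column x3, so x3 enters.
Ratio test on column x3 — row 1: 5/4 = 5/4; row 2: (21/5)/1 = 21/5; row 3: entry 0 ≤ 0. Minimum is 5/4 at row 1 (s_1 leaves); pivot element 4.
Divide row 1 by 4; eliminate column x3 from the other rows.
After both pivots, the entry at constraint row 2, column RHS is 59/20.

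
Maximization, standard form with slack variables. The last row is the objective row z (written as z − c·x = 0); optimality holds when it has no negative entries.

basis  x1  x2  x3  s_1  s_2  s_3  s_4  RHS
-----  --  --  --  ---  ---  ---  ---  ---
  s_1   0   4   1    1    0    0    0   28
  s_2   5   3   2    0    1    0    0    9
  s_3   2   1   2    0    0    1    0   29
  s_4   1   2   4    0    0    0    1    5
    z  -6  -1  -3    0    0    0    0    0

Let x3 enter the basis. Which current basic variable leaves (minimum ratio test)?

s_4

Column x3 entries and ratios — s_1: 28/1 = 28; s_2: 9/2 = 9/2; s_3: 29/2 = 29/2; s_4: 5/4 = 5/4.
Smallest ratio is 5/4 in the row of s_4, so s_4 leaves.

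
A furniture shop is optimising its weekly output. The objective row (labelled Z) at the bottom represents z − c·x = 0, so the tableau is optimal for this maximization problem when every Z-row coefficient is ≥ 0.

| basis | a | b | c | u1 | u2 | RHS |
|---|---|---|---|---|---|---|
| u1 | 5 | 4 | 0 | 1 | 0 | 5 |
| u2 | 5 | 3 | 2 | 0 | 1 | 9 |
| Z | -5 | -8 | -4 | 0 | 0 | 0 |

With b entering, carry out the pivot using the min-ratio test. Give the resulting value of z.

10

Ratio test on column b — row 1: 5/4 = 5/4; row 2: 9/3 = 3. Minimum is 5/4 at row 1 (u1 leaves); pivot element 4.
Pivot on row 1; the Z-row RHS becomes 0 − (-8)·(5/4) = 10.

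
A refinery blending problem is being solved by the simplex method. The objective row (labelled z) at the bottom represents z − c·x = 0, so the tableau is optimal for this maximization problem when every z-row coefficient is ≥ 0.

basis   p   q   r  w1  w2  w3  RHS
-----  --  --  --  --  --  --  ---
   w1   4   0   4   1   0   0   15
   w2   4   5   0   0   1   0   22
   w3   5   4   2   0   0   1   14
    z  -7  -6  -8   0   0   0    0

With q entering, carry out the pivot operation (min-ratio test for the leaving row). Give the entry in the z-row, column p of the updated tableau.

1/2

Ratio test on column q — row 1: entry 0 ≤ 0; row 2: 22/5 = 22/5; row 3: 14/4 = 7/2. Minimum is 7/2 at row 3 (w3 leaves); pivot element 4.
Divide row 3 by 4; eliminate column q from the other rows.
z-row update in column p: -7 − (-6)·(5/4) = 1/2.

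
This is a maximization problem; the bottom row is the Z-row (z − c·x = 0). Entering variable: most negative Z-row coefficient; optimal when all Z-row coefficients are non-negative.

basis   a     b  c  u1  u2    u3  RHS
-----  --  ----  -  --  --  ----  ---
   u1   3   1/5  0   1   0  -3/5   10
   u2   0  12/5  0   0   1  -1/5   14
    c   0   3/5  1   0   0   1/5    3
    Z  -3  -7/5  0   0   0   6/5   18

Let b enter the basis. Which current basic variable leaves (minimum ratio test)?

c

Column b entries and ratios — u1: 10/(1/5) = 50; u2: 14/(12/5) = 35/6; c: 3/(3/5) = 5.
Smallest ratio is 5 in the row of c, so c leaves.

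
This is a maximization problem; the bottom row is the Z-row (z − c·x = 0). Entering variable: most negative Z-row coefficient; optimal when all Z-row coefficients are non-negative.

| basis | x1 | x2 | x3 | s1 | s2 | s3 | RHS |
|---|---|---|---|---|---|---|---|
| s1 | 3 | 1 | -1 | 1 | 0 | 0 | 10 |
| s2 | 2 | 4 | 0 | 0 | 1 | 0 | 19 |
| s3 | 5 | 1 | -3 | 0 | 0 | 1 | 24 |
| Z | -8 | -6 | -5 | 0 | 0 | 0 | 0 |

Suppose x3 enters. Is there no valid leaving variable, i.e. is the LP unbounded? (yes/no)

Every constraint-row entry in column x3 is ≤ 0, so increasing x3 is unbounded.

yes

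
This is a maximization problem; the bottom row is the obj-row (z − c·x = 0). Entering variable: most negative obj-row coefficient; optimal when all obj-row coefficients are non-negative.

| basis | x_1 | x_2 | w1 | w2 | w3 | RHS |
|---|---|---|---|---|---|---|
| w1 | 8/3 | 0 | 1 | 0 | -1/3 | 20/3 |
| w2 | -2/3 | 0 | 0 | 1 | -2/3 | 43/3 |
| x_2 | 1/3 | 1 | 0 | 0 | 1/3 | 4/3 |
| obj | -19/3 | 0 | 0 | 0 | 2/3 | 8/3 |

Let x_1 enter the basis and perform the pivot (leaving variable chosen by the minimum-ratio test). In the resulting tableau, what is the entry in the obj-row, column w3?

Ratio test on column x_1 — row 1: (20/3)/(8/3) = 5/2; row 2: entry -2/3 ≤ 0; row 3: (4/3)/(1/3) = 4. Minimum is 5/2 at row 1 (w1 leaves); pivot element 8/3.
Divide row 1 by 8/3; eliminate column x_1 from the other rows.
obj-row update in column w3: 2/3 − (-19/3)·(-1/8) = -1/8.

-1/8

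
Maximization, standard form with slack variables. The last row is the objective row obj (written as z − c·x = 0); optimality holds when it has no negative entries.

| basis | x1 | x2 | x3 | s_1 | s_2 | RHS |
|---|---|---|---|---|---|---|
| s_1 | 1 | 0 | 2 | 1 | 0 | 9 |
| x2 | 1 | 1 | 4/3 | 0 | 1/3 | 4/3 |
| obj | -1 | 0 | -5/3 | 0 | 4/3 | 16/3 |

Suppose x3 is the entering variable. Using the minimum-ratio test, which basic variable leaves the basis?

x2

Column x3 entries and ratios — s_1: 9/2 = 9/2; x2: (4/3)/(4/3) = 1.
Smallest ratio is 1 in the row of x2, so x2 leaves.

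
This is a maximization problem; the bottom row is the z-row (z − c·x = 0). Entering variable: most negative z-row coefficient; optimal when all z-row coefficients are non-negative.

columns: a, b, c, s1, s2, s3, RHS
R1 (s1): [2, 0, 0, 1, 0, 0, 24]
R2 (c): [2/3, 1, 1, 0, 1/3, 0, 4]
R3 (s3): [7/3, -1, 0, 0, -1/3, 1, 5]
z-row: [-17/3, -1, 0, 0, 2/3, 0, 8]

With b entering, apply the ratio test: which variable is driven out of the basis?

Column b entries and ratios — s1: 0 ≤ 0, skip; c: 4/1 = 4; s3: -1 ≤ 0, skip.
Smallest ratio is 4 in the row of c, so c leaves.

c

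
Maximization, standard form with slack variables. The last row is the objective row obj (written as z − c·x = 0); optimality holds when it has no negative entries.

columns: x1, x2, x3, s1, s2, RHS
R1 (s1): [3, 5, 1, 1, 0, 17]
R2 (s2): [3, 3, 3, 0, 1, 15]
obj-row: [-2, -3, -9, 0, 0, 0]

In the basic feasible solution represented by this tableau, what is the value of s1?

17

s1 is basic (row 1); its value is the RHS of that row, 17.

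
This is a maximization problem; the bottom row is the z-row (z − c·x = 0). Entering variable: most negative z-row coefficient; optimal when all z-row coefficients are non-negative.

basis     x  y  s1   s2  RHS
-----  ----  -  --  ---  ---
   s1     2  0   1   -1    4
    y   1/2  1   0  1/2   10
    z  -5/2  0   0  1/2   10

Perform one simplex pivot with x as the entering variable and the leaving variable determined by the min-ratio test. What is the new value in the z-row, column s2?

Ratio test on column x — row 1: 4/2 = 2; row 2: 10/(1/2) = 20. Minimum is 2 at row 1 (s1 leaves); pivot element 2.
Divide row 1 by 2; eliminate column x from the other rows.
z-row update in column s2: 1/2 − (-5/2)·(-1/2) = -3/4.

-3/4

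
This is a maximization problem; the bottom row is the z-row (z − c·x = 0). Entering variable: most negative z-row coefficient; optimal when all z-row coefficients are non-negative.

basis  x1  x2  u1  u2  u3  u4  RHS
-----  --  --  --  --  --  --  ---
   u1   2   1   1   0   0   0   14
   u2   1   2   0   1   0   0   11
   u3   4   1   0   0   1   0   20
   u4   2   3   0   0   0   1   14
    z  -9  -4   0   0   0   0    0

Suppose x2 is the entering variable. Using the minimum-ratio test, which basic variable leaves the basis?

Column x2 entries and ratios — u1: 14/1 = 14; u2: 11/2 = 11/2; u3: 20/1 = 20; u4: 14/3 = 14/3.
Smallest ratio is 14/3 in the row of u4, so u4 leaves.

u4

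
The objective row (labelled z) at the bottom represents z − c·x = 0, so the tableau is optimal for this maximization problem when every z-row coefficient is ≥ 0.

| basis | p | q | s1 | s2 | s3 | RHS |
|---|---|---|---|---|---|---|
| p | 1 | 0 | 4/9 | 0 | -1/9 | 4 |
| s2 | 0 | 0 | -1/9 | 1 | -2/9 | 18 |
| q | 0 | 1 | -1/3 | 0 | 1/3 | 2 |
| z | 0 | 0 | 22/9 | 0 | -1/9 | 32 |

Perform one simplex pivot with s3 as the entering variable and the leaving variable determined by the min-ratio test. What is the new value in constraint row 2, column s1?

-1/3

Ratio test on column s3 — row 1: entry -1/9 ≤ 0; row 2: entry -2/9 ≤ 0; row 3: 2/(1/3) = 6. Minimum is 6 at row 3 (q leaves); pivot element 1/3.
Divide row 3 by 1/3; eliminate column s3 from the other rows.
Row 2 update in column s1: -1/9 − (-2/9)·(-1) = -1/3.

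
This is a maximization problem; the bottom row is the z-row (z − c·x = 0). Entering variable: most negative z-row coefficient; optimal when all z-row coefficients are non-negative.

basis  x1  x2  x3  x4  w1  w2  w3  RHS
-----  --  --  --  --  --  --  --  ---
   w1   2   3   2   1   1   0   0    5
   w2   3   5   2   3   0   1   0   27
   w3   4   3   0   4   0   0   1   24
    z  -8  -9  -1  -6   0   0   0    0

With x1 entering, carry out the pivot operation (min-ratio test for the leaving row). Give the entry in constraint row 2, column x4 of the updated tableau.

3/2

Ratio test on column x1 — row 1: 5/2 = 5/2; row 2: 27/3 = 9; row 3: 24/4 = 6. Minimum is 5/2 at row 1 (w1 leaves); pivot element 2.
Divide row 1 by 2; eliminate column x1 from the other rows.
Row 2 update in column x4: 3 − 3·(1/2) = 3/2.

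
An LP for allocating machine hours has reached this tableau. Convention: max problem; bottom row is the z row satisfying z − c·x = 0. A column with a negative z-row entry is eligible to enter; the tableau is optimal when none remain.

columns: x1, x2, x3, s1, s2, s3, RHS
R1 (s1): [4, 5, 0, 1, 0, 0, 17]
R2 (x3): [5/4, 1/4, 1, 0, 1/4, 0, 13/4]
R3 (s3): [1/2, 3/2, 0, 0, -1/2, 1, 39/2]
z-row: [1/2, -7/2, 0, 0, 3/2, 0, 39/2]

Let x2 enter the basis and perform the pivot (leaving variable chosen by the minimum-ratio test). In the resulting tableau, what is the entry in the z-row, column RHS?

Ratio test on column x2 — row 1: 17/5 = 17/5; row 2: (13/4)/(1/4) = 13; row 3: (39/2)/(3/2) = 13. Minimum is 17/5 at row 1 (s1 leaves); pivot element 5.
Divide row 1 by 5; eliminate column x2 from the other rows.
z-row update in column RHS: 39/2 − (-7/2)·(17/5) = 157/5.

157/5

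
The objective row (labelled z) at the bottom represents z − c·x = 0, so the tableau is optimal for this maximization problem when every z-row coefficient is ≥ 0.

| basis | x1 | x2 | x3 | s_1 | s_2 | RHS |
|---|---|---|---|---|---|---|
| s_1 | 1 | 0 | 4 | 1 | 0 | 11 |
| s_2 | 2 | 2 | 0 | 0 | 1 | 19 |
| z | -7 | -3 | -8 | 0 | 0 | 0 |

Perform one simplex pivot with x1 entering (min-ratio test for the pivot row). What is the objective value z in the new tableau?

Ratio test on column x1 — row 1: 11/1 = 11; row 2: 19/2 = 19/2. Minimum is 19/2 at row 2 (s_2 leaves); pivot element 2.
Pivot on row 2; the z-row RHS becomes 0 − (-7)·(19/2) = 133/2.

133/2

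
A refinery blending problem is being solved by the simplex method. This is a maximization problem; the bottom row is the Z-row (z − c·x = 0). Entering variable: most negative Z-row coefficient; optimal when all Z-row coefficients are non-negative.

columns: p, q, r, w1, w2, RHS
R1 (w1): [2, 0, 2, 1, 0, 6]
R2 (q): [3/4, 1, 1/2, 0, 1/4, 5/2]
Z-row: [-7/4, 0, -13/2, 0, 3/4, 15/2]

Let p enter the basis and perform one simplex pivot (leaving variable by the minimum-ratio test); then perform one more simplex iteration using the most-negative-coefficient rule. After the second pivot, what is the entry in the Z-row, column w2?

Ratio test on column p — row 1: 6/2 = 3; row 2: (5/2)/(3/4) = 10/3. Minimum is 3 at row 1 (w1 leaves); pivot element 2.
Divide row 1 by 2; eliminate column p from the other rows.
Second iteration: most negative Z-row entry is -19/4 in column r, so r enters.
Ratio test on column r — row 1: 3/1 = 3; row 2: entry -1/4 ≤ 0. Minimum is 3 at row 1 (p leaves); pivot element 1.
Divide row 1 by 1; eliminate column r from the other rows.
After both pivots, the entry at the Z-row, column w2 is 3/4.

3/4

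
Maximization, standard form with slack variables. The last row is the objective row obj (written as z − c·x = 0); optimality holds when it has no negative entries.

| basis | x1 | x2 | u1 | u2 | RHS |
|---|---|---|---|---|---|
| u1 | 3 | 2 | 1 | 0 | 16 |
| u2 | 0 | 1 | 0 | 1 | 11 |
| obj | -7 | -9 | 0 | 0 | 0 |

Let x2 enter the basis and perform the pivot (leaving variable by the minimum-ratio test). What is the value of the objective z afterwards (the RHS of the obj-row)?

72

Ratio test on column x2 — row 1: 16/2 = 8; row 2: 11/1 = 11. Minimum is 8 at row 1 (u1 leaves); pivot element 2.
Pivot on row 1; the obj-row RHS becomes 0 − (-9)·8 = 72.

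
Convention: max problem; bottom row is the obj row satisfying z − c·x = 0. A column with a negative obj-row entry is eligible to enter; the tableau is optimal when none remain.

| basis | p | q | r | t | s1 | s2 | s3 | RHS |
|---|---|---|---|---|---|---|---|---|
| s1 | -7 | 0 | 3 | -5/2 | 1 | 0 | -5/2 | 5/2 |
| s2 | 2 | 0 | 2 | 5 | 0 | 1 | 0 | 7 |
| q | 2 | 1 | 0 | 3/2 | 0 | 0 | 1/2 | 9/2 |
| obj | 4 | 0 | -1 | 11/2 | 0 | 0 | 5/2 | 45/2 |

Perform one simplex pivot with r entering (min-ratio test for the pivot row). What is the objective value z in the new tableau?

Ratio test on column r — row 1: (5/2)/3 = 5/6; row 2: 7/2 = 7/2; row 3: entry 0 ≤ 0. Minimum is 5/6 at row 1 (s1 leaves); pivot element 3.
Pivot on row 1; the obj-row RHS becomes 45/2 − (-1)·(5/6) = 70/3.

70/3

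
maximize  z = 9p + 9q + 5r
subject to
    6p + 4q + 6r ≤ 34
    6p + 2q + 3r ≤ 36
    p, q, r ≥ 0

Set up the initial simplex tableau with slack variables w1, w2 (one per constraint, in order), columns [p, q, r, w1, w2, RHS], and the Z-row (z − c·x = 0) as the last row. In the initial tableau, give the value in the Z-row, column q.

-9

The Z-row carries the negated objective coefficients: the q entry is -9.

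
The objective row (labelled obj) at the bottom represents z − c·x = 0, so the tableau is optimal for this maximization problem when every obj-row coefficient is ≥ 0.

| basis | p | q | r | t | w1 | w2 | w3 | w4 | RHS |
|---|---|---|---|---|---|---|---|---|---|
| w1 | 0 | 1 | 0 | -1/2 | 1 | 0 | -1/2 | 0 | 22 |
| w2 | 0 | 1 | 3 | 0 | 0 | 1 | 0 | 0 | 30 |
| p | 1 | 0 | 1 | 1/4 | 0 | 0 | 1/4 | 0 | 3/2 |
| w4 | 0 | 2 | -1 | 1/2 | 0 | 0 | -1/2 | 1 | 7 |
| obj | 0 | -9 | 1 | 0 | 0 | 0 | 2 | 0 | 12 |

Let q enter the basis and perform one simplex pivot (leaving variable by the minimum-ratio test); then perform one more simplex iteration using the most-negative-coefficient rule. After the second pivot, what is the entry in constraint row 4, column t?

3/8

Ratio test on column q — row 1: 22/1 = 22; row 2: 30/1 = 30; row 3: entry 0 ≤ 0; row 4: 7/2 = 7/2. Minimum is 7/2 at row 4 (w4 leaves); pivot element 2.
Divide row 4 by 2; eliminate column q from the other rows.
Second iteration: most negative obj-row entry is -7/2 in column r, so r enters.
Ratio test on column r — row 1: (37/2)/(1/2) = 37; row 2: (53/2)/(7/2) = 53/7; row 3: (3/2)/1 = 3/2; row 4: entry -1/2 ≤ 0. Minimum is 3/2 at row 3 (p leaves); pivot element 1.
Divide row 3 by 1; eliminate column r from the other rows.
After both pivots, the entry at constraint row 4, column t is 3/8.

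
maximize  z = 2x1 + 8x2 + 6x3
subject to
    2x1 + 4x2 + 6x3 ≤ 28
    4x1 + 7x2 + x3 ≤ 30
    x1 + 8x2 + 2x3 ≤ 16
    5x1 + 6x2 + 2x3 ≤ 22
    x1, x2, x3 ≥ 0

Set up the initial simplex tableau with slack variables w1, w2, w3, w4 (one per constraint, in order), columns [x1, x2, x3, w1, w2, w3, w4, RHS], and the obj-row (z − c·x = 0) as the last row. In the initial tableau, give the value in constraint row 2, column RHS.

30

The RHS of constraint 2 is b_2 = 30.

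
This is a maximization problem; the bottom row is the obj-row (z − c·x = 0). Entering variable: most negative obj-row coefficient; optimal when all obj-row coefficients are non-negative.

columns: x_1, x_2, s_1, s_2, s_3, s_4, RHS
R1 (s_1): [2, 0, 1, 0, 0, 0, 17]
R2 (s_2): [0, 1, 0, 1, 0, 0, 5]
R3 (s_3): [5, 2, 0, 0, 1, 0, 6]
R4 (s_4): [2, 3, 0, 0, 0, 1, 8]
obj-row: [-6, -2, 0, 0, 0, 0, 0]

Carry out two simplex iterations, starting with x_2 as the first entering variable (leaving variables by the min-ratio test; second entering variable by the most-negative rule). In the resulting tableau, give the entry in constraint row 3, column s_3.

3/11

Ratio test on column x_2 — row 1: entry 0 ≤ 0; row 2: 5/1 = 5; row 3: 6/2 = 3; row 4: 8/3 = 8/3. Minimum is 8/3 at row 4 (s_4 leaves); pivot element 3.
Divide row 4 by 3; eliminate column x_2 from the other rows.
Second iteration: most negative obj-row entry is -14/3 in column x_1, so x_1 enters.
Ratio test on column x_1 — row 1: 17/2 = 17/2; row 2: entry -2/3 ≤ 0; row 3: (2/3)/(11/3) = 2/11; row 4: (8/3)/(2/3) = 4. Minimum is 2/11 at row 3 (s_3 leaves); pivot element 11/3.
Divide row 3 by 11/3; eliminate column x_1 from the other rows.
After both pivots, the entry at constraint row 3, column s_3 is 3/11.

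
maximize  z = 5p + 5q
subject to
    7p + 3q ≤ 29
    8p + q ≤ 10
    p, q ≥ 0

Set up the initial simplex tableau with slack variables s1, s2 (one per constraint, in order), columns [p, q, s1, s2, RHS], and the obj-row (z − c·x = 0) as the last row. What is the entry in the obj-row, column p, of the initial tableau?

-5

The obj-row carries the negated objective coefficients: the p entry is -5.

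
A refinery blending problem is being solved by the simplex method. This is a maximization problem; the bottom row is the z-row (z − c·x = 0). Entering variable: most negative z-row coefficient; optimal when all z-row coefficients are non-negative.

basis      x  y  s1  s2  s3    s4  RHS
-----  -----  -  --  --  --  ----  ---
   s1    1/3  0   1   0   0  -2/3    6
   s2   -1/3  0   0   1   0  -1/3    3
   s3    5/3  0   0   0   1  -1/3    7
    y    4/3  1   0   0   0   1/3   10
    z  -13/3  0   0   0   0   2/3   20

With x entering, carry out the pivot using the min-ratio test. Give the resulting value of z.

Ratio test on column x — row 1: 6/(1/3) = 18; row 2: entry -1/3 ≤ 0; row 3: 7/(5/3) = 21/5; row 4: 10/(4/3) = 15/2. Minimum is 21/5 at row 3 (s3 leaves); pivot element 5/3.
Pivot on row 3; the z-row RHS becomes 20 − (-13/3)·(21/5) = 191/5.

191/5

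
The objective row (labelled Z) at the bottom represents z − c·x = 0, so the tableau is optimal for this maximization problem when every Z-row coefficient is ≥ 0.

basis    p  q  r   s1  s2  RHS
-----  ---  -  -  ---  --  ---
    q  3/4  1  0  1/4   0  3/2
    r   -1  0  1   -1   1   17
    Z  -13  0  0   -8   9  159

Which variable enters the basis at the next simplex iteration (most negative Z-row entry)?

Negative Z-row entries: p: -13, s1: -8.
The most negative is -13 in column p, so p enters.

p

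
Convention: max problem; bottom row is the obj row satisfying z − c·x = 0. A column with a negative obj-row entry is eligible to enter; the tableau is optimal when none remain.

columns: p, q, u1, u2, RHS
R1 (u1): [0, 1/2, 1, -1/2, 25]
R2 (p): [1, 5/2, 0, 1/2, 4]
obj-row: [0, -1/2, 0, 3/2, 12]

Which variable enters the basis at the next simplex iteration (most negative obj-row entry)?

Negative obj-row entries: q: -1/2.
The most negative is -1/2 in column q, so q enters.

q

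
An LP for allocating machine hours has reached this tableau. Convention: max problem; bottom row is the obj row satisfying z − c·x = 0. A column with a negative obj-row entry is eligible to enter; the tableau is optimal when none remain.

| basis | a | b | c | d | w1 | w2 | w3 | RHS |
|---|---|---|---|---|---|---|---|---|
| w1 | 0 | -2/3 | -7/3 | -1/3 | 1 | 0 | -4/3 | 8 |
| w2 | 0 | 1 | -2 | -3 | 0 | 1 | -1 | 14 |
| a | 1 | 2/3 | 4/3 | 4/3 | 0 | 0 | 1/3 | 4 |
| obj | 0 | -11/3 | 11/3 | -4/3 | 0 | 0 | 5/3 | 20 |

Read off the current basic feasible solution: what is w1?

w1 is basic (row 1); its value is the RHS of that row, 8.

8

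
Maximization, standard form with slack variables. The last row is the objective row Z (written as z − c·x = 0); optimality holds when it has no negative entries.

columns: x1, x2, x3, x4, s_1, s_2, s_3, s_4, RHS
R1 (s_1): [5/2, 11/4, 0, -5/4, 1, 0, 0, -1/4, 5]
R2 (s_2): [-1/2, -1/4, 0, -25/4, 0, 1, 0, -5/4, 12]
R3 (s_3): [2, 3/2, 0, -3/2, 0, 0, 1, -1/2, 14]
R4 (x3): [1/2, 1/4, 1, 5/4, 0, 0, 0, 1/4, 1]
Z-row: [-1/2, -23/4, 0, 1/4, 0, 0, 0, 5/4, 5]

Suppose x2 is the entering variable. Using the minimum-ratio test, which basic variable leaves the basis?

Column x2 entries and ratios — s_1: 5/(11/4) = 20/11; s_2: -1/4 ≤ 0, skip; s_3: 14/(3/2) = 28/3; x3: 1/(1/4) = 4.
Smallest ratio is 20/11 in the row of s_1, so s_1 leaves.

s_1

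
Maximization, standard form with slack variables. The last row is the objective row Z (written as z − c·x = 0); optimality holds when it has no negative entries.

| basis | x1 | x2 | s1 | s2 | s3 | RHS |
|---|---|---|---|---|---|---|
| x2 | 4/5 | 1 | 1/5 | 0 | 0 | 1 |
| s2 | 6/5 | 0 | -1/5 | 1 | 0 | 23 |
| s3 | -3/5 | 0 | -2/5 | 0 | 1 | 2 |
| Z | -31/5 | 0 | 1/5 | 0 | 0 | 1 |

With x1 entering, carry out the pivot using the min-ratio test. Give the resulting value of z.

Ratio test on column x1 — row 1: 1/(4/5) = 5/4; row 2: 23/(6/5) = 115/6; row 3: entry -3/5 ≤ 0. Minimum is 5/4 at row 1 (x2 leaves); pivot element 4/5.
Pivot on row 1; the Z-row RHS becomes 1 − (-31/5)·(5/4) = 35/4.

35/4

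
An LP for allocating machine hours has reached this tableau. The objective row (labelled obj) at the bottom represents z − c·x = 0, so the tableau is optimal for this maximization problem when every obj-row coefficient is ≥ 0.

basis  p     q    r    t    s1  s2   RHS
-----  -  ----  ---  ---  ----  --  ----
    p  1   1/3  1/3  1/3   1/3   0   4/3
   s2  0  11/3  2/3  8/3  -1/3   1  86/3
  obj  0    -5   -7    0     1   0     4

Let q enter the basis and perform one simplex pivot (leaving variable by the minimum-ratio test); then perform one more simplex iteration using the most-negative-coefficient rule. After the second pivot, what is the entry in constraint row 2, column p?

Ratio test on column q — row 1: (4/3)/(1/3) = 4; row 2: (86/3)/(11/3) = 86/11. Minimum is 4 at row 1 (p leaves); pivot element 1/3.
Divide row 1 by 1/3; eliminate column q from the other rows.
Second iteration: most negative obj-row entry is -2 in column r, so r enters.
Ratio test on column r — row 1: 4/1 = 4; row 2: entry -3 ≤ 0. Minimum is 4 at row 1 (q leaves); pivot element 1.
Divide row 1 by 1; eliminate column r from the other rows.
After both pivots, the entry at constraint row 2, column p is -2.

-2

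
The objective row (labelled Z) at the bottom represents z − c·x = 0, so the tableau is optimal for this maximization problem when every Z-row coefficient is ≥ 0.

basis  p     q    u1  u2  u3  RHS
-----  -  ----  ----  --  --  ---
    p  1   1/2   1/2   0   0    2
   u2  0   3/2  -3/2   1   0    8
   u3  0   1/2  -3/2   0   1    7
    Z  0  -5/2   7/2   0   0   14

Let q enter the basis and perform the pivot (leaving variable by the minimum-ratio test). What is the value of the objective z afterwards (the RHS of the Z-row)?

Ratio test on column q — row 1: 2/(1/2) = 4; row 2: 8/(3/2) = 16/3; row 3: 7/(1/2) = 14. Minimum is 4 at row 1 (p leaves); pivot element 1/2.
Pivot on row 1; the Z-row RHS becomes 14 − (-5/2)·4 = 24.

24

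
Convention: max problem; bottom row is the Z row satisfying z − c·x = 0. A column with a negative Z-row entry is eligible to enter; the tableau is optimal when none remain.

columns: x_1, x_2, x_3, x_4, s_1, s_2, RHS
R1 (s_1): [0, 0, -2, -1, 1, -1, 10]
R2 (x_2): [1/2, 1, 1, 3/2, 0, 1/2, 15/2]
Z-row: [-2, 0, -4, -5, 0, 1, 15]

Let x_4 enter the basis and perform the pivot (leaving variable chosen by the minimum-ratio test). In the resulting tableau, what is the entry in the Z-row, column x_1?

-1/3

Ratio test on column x_4 — row 1: entry -1 ≤ 0; row 2: (15/2)/(3/2) = 5. Minimum is 5 at row 2 (x_2 leaves); pivot element 3/2.
Divide row 2 by 3/2; eliminate column x_4 from the other rows.
Z-row update in column x_1: -2 − (-5)·(1/3) = -1/3.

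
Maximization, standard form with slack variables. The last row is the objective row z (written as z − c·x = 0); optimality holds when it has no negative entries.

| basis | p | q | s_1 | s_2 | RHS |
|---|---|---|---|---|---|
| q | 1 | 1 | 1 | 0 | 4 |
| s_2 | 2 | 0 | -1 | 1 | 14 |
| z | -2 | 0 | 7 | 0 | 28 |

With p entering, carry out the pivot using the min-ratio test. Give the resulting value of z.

Ratio test on column p — row 1: 4/1 = 4; row 2: 14/2 = 7. Minimum is 4 at row 1 (q leaves); pivot element 1.
Pivot on row 1; the z-row RHS becomes 28 − (-2)·4 = 36.

36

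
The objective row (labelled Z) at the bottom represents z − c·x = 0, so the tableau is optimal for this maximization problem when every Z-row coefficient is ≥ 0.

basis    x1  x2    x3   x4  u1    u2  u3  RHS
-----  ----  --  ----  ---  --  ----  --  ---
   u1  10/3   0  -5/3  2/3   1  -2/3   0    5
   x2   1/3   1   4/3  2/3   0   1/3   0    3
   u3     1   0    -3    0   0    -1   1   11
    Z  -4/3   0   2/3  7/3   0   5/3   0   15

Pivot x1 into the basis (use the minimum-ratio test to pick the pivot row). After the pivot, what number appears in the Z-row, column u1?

2/5

Ratio test on column x1 — row 1: 5/(10/3) = 3/2; row 2: 3/(1/3) = 9; row 3: 11/1 = 11. Minimum is 3/2 at row 1 (u1 leaves); pivot element 10/3.
Divide row 1 by 10/3; eliminate column x1 from the other rows.
Z-row update in column u1: 0 − (-4/3)·(3/10) = 2/5.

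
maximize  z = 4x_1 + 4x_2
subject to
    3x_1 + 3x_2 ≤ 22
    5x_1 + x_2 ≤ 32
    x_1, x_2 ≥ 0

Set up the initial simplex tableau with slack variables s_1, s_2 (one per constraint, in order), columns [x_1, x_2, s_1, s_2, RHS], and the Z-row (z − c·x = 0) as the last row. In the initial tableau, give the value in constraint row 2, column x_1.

Constraint 2 has coefficient 5 on x_1.

5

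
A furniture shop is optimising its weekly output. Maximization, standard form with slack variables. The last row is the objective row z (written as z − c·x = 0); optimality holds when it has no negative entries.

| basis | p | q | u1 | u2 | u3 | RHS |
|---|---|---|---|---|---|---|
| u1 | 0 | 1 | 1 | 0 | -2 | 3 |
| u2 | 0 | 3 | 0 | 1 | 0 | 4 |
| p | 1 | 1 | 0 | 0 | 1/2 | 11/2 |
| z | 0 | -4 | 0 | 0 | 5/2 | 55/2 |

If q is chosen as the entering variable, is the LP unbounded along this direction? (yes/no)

no

Column q has positive entries in row(s) 1, 2, 3, so the ratio test bounds it — not unbounded.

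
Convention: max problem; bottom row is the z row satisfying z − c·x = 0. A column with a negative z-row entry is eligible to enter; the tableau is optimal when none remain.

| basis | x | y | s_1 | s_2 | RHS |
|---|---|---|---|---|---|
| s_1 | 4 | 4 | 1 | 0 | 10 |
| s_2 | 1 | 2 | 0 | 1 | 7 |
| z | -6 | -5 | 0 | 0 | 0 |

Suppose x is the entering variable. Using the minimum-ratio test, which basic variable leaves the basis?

Column x entries and ratios — s_1: 10/4 = 5/2; s_2: 7/1 = 7.
Smallest ratio is 5/2 in the row of s_1, so s_1 leaves.

s_1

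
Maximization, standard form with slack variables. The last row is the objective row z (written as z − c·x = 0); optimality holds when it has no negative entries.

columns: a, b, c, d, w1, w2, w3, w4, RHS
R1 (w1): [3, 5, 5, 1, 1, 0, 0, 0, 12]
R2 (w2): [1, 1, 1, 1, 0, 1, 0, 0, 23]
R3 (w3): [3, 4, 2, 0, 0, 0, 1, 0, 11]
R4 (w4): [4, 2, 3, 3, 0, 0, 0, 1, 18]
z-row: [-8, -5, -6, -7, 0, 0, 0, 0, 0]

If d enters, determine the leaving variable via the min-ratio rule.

w4

Column d entries and ratios — w1: 12/1 = 12; w2: 23/1 = 23; w3: 0 ≤ 0, skip; w4: 18/3 = 6.
Smallest ratio is 6 in the row of w4, so w4 leaves.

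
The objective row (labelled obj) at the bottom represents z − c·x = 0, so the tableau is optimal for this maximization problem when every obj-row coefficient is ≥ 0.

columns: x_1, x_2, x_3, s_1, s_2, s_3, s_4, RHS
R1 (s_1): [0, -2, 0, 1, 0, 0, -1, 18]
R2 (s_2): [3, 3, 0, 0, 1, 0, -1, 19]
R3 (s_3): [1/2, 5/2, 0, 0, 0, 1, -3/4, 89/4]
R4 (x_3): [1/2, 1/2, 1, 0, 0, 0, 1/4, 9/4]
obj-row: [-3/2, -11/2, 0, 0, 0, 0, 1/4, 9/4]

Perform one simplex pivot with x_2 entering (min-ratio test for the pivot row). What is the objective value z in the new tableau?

Ratio test on column x_2 — row 1: entry -2 ≤ 0; row 2: 19/3 = 19/3; row 3: (89/4)/(5/2) = 89/10; row 4: (9/4)/(1/2) = 9/2. Minimum is 9/2 at row 4 (x_3 leaves); pivot element 1/2.
Pivot on row 4; the obj-row RHS becomes 9/4 − (-11/2)·(9/2) = 27.

27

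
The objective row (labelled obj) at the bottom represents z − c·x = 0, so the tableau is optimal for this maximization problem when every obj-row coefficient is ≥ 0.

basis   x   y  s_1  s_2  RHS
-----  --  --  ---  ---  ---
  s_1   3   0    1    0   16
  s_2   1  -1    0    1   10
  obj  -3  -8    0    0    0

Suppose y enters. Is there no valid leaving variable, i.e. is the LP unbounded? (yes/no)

Every constraint-row entry in column y is ≤ 0, so increasing y is unbounded.

yes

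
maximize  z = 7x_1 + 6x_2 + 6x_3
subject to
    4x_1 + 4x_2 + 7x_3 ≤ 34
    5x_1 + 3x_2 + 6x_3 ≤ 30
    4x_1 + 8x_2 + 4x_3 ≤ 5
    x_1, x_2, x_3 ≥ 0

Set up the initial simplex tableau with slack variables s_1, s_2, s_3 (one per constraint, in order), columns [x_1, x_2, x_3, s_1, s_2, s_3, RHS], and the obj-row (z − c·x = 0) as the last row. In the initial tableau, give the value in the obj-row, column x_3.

The obj-row carries the negated objective coefficients: the x_3 entry is -6.

-6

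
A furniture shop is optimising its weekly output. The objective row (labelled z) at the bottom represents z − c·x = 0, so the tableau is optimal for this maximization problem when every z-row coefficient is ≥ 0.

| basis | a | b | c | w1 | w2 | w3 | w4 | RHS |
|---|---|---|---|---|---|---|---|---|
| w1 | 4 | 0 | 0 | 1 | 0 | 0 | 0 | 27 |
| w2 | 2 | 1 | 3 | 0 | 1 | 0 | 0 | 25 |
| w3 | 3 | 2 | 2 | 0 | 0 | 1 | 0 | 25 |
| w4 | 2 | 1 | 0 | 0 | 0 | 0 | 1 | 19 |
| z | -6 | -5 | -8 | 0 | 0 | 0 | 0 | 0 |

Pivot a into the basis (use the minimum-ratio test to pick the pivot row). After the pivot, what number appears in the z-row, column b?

Ratio test on column a — row 1: 27/4 = 27/4; row 2: 25/2 = 25/2; row 3: 25/3 = 25/3; row 4: 19/2 = 19/2. Minimum is 27/4 at row 1 (w1 leaves); pivot element 4.
Divide row 1 by 4; eliminate column a from the other rows.
z-row update in column b: -5 − (-6)·0 = -5.

-5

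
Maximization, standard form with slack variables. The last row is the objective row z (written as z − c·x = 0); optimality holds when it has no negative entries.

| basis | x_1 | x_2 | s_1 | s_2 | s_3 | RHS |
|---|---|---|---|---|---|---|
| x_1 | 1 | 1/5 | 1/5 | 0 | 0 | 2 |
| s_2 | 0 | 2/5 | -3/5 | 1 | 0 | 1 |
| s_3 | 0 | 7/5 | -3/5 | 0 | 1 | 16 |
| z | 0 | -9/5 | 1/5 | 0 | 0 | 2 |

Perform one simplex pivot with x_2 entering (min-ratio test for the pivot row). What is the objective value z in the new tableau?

13/2

Ratio test on column x_2 — row 1: 2/(1/5) = 10; row 2: 1/(2/5) = 5/2; row 3: 16/(7/5) = 80/7. Minimum is 5/2 at row 2 (s_2 leaves); pivot element 2/5.
Pivot on row 2; the z-row RHS becomes 2 − (-9/5)·(5/2) = 13/2.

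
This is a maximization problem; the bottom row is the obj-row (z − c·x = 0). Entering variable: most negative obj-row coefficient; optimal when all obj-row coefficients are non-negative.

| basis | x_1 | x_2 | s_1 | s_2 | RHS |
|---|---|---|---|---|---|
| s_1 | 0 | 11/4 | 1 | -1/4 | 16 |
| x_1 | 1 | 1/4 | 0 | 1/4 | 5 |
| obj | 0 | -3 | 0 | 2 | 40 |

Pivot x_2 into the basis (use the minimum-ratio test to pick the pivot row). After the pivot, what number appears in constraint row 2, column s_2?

Ratio test on column x_2 — row 1: 16/(11/4) = 64/11; row 2: 5/(1/4) = 20. Minimum is 64/11 at row 1 (s_1 leaves); pivot element 11/4.
Divide row 1 by 11/4; eliminate column x_2 from the other rows.
Row 2 update in column s_2: 1/4 − (1/4)·(-1/11) = 3/11.

3/11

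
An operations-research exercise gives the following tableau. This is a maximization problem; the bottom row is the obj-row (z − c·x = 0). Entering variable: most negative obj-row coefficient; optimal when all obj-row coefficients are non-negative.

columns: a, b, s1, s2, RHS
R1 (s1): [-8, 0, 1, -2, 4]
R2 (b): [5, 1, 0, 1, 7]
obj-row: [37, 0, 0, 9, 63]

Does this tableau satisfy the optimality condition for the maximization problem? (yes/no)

Every obj-row coefficient is ≥ 0, so the tableau is optimal.

yes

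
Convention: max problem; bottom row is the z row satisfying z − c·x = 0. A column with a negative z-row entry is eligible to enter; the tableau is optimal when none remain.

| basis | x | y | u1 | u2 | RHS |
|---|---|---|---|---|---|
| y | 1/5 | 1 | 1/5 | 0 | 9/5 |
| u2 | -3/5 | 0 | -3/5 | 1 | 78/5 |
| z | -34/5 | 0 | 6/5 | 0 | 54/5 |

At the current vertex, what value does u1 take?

u1 is not in the basis, so in the current basic feasible solution u1 = 0.

0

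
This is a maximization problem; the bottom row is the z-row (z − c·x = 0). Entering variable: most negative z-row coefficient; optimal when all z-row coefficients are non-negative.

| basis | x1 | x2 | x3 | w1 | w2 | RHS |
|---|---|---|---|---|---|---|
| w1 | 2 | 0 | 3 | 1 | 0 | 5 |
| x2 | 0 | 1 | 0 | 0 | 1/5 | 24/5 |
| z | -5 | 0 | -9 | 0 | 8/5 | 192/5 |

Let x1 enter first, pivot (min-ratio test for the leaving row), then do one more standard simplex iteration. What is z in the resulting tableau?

267/5

Ratio test on column x1 — row 1: 5/2 = 5/2; row 2: entry 0 ≤ 0. Minimum is 5/2 at row 1 (w1 leaves); pivot element 2.
Pivot on row 1; the z-row RHS becomes 192/5 − (-5)·(5/2) = 509/10.
Next entering variable (most negative z-row entry -3/2): x3.
Ratio test on column x3 — row 1: (5/2)/(3/2) = 5/3; row 2: entry 0 ≤ 0. Minimum is 5/3 at row 1 (x1 leaves); pivot element 3/2.
After the second pivot the z-row RHS is 509/10 − (-3/2)·(5/3) = 267/5.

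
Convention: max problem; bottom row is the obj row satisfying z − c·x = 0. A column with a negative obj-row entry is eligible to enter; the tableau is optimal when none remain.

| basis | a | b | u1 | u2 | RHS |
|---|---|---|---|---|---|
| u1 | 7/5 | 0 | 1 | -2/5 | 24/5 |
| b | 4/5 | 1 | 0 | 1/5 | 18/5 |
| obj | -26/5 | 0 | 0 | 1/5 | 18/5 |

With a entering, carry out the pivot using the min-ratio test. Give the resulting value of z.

150/7

Ratio test on column a — row 1: (24/5)/(7/5) = 24/7; row 2: (18/5)/(4/5) = 9/2. Minimum is 24/7 at row 1 (u1 leaves); pivot element 7/5.
Pivot on row 1; the obj-row RHS becomes 18/5 − (-26/5)·(24/7) = 150/7.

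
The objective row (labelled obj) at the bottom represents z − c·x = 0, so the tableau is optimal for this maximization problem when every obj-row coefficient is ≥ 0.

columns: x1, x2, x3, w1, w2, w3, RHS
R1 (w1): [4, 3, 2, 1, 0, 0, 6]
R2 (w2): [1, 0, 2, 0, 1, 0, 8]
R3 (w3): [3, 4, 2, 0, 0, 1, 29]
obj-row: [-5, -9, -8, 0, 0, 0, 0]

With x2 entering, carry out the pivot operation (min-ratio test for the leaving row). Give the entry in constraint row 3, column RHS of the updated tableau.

21

Ratio test on column x2 — row 1: 6/3 = 2; row 2: entry 0 ≤ 0; row 3: 29/4 = 29/4. Minimum is 2 at row 1 (w1 leaves); pivot element 3.
Divide row 1 by 3; eliminate column x2 from the other rows.
Row 3 update in column RHS: 29 − 4·2 = 21.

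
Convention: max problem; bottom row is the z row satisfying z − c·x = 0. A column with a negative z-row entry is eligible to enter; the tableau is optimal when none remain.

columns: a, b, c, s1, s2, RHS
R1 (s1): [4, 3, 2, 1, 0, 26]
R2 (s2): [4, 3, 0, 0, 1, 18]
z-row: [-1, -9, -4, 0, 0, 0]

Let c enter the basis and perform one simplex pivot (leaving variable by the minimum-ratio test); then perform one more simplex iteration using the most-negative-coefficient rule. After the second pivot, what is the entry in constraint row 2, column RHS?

6

Ratio test on column c — row 1: 26/2 = 13; row 2: entry 0 ≤ 0. Minimum is 13 at row 1 (s1 leaves); pivot element 2.
Divide row 1 by 2; eliminate column c from the other rows.
Second iteration: most negative z-row entry is -3 in column b, so b enters.
Ratio test on column b — row 1: 13/(3/2) = 26/3; row 2: 18/3 = 6. Minimum is 6 at row 2 (s2 leaves); pivot element 3.
Divide row 2 by 3; eliminate column b from the other rows.
After both pivots, the entry at constraint row 2, column RHS is 6.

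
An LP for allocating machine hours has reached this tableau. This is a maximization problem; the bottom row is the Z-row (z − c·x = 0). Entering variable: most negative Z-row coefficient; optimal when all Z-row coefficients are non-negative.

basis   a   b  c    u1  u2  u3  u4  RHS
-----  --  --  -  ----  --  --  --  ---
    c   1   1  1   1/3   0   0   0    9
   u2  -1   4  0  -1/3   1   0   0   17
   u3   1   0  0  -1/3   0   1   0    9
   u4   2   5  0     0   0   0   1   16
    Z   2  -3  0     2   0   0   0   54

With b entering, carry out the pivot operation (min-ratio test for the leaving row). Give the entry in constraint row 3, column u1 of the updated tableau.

Ratio test on column b — row 1: 9/1 = 9; row 2: 17/4 = 17/4; row 3: entry 0 ≤ 0; row 4: 16/5 = 16/5. Minimum is 16/5 at row 4 (u4 leaves); pivot element 5.
Divide row 4 by 5; eliminate column b from the other rows.
Row 3 update in column u1: -1/3 − 0·0 = -1/3.

-1/3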